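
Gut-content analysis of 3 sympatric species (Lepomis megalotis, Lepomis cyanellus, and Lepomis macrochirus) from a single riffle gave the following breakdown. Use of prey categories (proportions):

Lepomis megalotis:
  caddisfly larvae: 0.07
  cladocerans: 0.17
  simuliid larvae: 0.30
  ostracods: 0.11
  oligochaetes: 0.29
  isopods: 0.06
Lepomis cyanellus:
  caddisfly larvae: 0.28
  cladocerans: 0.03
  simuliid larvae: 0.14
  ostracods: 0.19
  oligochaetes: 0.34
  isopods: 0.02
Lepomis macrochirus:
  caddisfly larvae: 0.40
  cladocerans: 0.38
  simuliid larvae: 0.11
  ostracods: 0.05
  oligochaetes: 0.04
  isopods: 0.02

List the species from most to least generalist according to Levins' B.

Σp_megaᵢ² = 0.07² + 0.17² + 0.30² + 0.11² + 0.29² + 0.06² = 0.0049 + 0.0289 + 0.0900 + 0.0121 + 0.0841 + 0.0036 = 0.2236
B_mega = 1 / 0.2236 = 4.4723
Σp_cyanᵢ² = 0.28² + 0.03² + 0.14² + 0.19² + 0.34² + 0.02² = 0.0784 + 0.0009 + 0.0196 + 0.0361 + 0.1156 + 0.0004 = 0.2510
B_cyan = 1 / 0.2510 = 3.9841
Σp_macrᵢ² = 0.40² + 0.38² + 0.11² + 0.05² + 0.04² + 0.02² = 0.1600 + 0.1444 + 0.0121 + 0.0025 + 0.0016 + 0.0004 = 0.3210
B_macr = 1 / 0.3210 = 3.1153
Ranking by B (broadest → narrowest): Lepomis megalotis (4.47) > Lepomis cyanellus (3.98) > Lepomis macrochirus (3.12)

Lepomis megalotis > Lepomis cyanellus > Lepomis macrochirus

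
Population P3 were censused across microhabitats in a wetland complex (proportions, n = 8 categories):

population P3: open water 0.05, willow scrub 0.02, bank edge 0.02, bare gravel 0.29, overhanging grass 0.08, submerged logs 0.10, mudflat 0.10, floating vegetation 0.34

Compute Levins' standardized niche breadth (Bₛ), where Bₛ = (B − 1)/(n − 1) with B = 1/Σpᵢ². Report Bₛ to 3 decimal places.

0.480

Σpᵢ² = 0.05² + 0.02² + 0.02² + 0.29² + 0.08² + 0.10² + 0.10² + 0.34² = 0.0025 + 0.0004 + 0.0004 + 0.0841 + 0.0064 + 0.0100 + 0.0100 + 0.1156 = 0.2294
B = 1 / 0.2294 = 4.35920
Bₛ = (B − 1)/(n − 1) = (4.35920 − 1)/(8 − 1) = 3.35920/7 = 0.47989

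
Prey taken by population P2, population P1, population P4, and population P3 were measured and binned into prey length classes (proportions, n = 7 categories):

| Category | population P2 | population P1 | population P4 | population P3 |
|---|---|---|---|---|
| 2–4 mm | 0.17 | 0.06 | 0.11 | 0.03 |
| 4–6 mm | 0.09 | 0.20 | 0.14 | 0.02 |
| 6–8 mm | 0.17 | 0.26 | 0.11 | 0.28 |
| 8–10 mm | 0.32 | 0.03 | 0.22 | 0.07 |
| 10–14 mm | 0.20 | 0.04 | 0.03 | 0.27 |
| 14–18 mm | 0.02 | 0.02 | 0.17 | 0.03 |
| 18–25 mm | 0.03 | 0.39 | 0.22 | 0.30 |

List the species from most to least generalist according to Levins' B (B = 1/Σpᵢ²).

population P4 > population P2 > population P3 > population P1

Σp_P2ᵢ² = 0.17² + 0.09² + 0.17² + 0.32² + 0.20² + 0.02² + 0.03² = 0.0289 + 0.0081 + 0.0289 + 0.1024 + 0.0400 + 0.0004 + 0.0009 = 0.2096
B_P2 = 1 / 0.2096 = 4.7710
Σp_P1ᵢ² = 0.06² + 0.20² + 0.26² + 0.03² + 0.04² + 0.02² + 0.39² = 0.0036 + 0.0400 + 0.0676 + 0.0009 + 0.0016 + 0.0004 + 0.1521 = 0.2662
B_P1 = 1 / 0.2662 = 3.7566
Σp_P4ᵢ² = 0.11² + 0.14² + 0.11² + 0.22² + 0.03² + 0.17² + 0.22² = 0.0121 + 0.0196 + 0.0121 + 0.0484 + 0.0009 + 0.0289 + 0.0484 = 0.1704
B_P4 = 1 / 0.1704 = 5.8685
Σp_P3ᵢ² = 0.03² + 0.02² + 0.28² + 0.07² + 0.27² + 0.03² + 0.30² = 0.0009 + 0.0004 + 0.0784 + 0.0049 + 0.0729 + 0.0009 + 0.0900 = 0.2484
B_P3 = 1 / 0.2484 = 4.0258
Ranking by B (broadest → narrowest): population P4 (5.87) > population P2 (4.77) > population P3 (4.03) > population P1 (3.76)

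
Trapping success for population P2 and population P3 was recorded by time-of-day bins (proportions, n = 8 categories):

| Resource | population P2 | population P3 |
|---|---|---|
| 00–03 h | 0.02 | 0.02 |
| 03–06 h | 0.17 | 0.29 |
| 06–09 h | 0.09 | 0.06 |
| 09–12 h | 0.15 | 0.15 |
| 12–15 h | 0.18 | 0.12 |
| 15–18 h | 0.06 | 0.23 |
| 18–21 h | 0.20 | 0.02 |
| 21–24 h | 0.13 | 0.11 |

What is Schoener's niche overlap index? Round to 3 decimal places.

0.710

Σ|p₁ᵢ − p₂ᵢ| = 0.00 + 0.12 + 0.03 + 0.00 + 0.06 + 0.17 + 0.18 + 0.02 = 0.58
D = 1 − ½ × 0.58 = 1 − 0.290 = 0.71000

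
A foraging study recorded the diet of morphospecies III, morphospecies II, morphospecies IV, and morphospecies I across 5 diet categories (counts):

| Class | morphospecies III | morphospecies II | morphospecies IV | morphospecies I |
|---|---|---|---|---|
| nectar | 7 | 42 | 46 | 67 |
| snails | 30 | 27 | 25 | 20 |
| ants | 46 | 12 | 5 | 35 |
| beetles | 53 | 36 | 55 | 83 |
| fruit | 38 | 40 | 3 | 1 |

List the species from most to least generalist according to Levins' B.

Proportions for morphospecies III (n=174): 7/174=0.0402, 30/174=0.1724, 46/174=0.2644, 53/174=0.3046, 38/174=0.2184
Proportions for morphospecies II (n=157): 42/157=0.2675, 27/157=0.1720, 12/157=0.0764, 36/157=0.2293, 40/157=0.2548
Proportions for morphospecies IV (n=134): 46/134=0.3433, 25/134=0.1866, 5/134=0.0373, 55/134=0.4104, 3/134=0.0224
Proportions for morphospecies I (n=206): 67/206=0.3252, 20/206=0.0971, 35/206=0.1699, 83/206=0.4029, 1/206=0.0049
Σp_IIIᵢ² = 0.0402² + 0.1724² + 0.2644² + 0.3046² + 0.2184² = 0.001616 + 0.029722 + 0.069907 + 0.092781 + 0.047699 = 0.241725
B_III = 1 / 0.241725 = 4.1369
Σp_IIᵢ² = 0.2675² + 0.1720² + 0.0764² + 0.2293² + 0.2548² = 0.071556 + 0.029584 + 0.005837 + 0.052578 + 0.064923 = 0.224478
B_II = 1 / 0.224478 = 4.4548
Σp_IVᵢ² = 0.3433² + 0.1866² + 0.0373² + 0.4104² + 0.0224² = 0.117855 + 0.034820 + 0.001391 + 0.168428 + 0.000502 = 0.322996
B_IV = 1 / 0.322996 = 3.0960
Σp_Iᵢ² = 0.3252² + 0.0971² + 0.1699² + 0.4029² + 0.0049² = 0.105755 + 0.009428 + 0.028866 + 0.162328 + 0.000024 = 0.306401
B_I = 1 / 0.306401 = 3.2637
Ranking by B (broadest → narrowest): morphospecies II (4.45) > morphospecies III (4.14) > morphospecies I (3.26) > morphospecies IV (3.10)

morphospecies II > morphospecies III > morphospecies I > morphospecies IV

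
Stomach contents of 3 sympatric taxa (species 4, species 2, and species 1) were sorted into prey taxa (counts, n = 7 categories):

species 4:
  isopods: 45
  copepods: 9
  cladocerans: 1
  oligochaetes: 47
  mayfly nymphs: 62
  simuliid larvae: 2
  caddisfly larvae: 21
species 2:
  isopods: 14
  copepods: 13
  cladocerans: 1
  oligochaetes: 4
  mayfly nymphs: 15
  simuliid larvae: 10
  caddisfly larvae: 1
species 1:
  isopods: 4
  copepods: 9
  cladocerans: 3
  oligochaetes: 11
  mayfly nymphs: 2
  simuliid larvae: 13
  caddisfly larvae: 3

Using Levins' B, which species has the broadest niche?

species 1

Proportions for species 4 (n=187): 45/187=0.2406, 9/187=0.0481, 1/187=0.0053, 47/187=0.2513, 62/187=0.3316, 2/187=0.0107, 21/187=0.1123
Proportions for species 2 (n=58): 14/58=0.2414, 13/58=0.2241, 1/58=0.0172, 4/58=0.0690, 15/58=0.2586, 10/58=0.1724, 1/58=0.0172
Proportions for species 1 (n=45): 4/45=0.0889, 9/45=0.2000, 3/45=0.0667, 11/45=0.2444, 2/45=0.0444, 13/45=0.2889, 3/45=0.0667
Σp_4ᵢ² = 0.2406² + 0.0481² + 0.0053² + 0.2513² + 0.3316² + 0.0107² + 0.1123² = 0.057888 + 0.002314 + 0.000028 + 0.063152 + 0.109959 + 0.000114 + 0.012611 = 0.246066
B_4 = 1 / 0.246066 = 4.0640
Σp_2ᵢ² = 0.2414² + 0.2241² + 0.0172² + 0.0690² + 0.2586² + 0.1724² + 0.0172² = 0.058274 + 0.050221 + 0.000296 + 0.004761 + 0.066874 + 0.029722 + 0.000296 = 0.210444
B_2 = 1 / 0.210444 = 4.7519
Σp_1ᵢ² = 0.0889² + 0.2000² + 0.0667² + 0.2444² + 0.0444² + 0.2889² + 0.0667² = 0.007903 + 0.040000 + 0.004449 + 0.059731 + 0.001971 + 0.083463 + 0.004449 = 0.201966
B_1 = 1 / 0.201966 = 4.9513
Highest B → broadest niche (most generalist): species 1 (B = 4.95).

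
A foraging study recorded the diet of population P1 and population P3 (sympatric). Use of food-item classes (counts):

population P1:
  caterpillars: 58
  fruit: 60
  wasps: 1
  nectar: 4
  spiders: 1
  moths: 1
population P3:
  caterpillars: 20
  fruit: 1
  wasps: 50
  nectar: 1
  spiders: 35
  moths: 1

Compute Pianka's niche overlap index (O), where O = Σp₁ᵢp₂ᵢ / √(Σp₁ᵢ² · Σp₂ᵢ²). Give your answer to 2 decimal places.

Proportions for population P1 (n=125): 58/125=0.4640, 60/125=0.4800, 1/125=0.0080, 4/125=0.0320, 1/125=0.0080, 1/125=0.0080
Proportions for population P3 (n=108): 20/108=0.1852, 1/108=0.0093, 50/108=0.4630, 1/108=0.0093, 35/108=0.3241, 1/108=0.0093
Σ p₁ᵢp₂ᵢ = 0.085933 + 0.004464 + 0.003704 + 0.000298 + 0.002593 + 0.000074 = 0.097066
Σp_1ᵢ² = 0.4640² + 0.4800² + 0.0080² + 0.0320² + 0.0080² + 0.0080² = 0.215296 + 0.230400 + 0.000064 + 0.001024 + 0.000064 + 0.000064 = 0.446912
Σp_2ᵢ² = 0.1852² + 0.0093² + 0.4630² + 0.0093² + 0.3241² + 0.0093² = 0.034299 + 0.000086 + 0.214369 + 0.000086 + 0.105041 + 0.000086 = 0.353967
O = 0.097066 / √(0.446912 × 0.353967) = 0.097066 / 0.3977337 = 0.2440

0.24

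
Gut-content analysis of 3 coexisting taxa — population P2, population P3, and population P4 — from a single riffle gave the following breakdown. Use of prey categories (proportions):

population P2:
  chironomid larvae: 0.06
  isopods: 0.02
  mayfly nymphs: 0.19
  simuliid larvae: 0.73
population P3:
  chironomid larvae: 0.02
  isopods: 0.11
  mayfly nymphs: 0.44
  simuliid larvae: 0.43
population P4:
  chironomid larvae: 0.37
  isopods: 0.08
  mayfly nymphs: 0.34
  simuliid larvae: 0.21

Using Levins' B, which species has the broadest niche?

population P4

Σp_P2ᵢ² = 0.06² + 0.02² + 0.19² + 0.73² = 0.0036 + 0.0004 + 0.0361 + 0.5329 = 0.5730
B_P2 = 1 / 0.5730 = 1.7452
Σp_P3ᵢ² = 0.02² + 0.11² + 0.44² + 0.43² = 0.0004 + 0.0121 + 0.1936 + 0.1849 = 0.3910
B_P3 = 1 / 0.3910 = 2.5575
Σp_P4ᵢ² = 0.37² + 0.08² + 0.34² + 0.21² = 0.1369 + 0.0064 + 0.1156 + 0.0441 = 0.3030
B_P4 = 1 / 0.3030 = 3.3003
Highest B → broadest niche (most generalist): population P4 (B = 3.30).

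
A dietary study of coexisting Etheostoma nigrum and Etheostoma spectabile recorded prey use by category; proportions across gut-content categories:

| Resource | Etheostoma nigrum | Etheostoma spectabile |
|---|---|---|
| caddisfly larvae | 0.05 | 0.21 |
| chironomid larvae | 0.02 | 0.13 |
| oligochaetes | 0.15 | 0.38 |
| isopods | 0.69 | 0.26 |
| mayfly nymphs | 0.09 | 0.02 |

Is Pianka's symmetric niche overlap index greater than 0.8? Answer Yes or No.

No

Σ p₁ᵢp₂ᵢ = 0.0105 + 0.0026 + 0.0570 + 0.1794 + 0.0018 = 0.2513
Σp_1ᵢ² = 0.05² + 0.02² + 0.15² + 0.69² + 0.09² = 0.0025 + 0.0004 + 0.0225 + 0.4761 + 0.0081 = 0.5096
Σp_2ᵢ² = 0.21² + 0.13² + 0.38² + 0.26² + 0.02² = 0.0441 + 0.0169 + 0.1444 + 0.0676 + 0.0004 = 0.2734
O = 0.2513 / √(0.5096 × 0.2734) = 0.2513 / 0.37326 = 0.6733
O = 0.6733 < 0.8 → No.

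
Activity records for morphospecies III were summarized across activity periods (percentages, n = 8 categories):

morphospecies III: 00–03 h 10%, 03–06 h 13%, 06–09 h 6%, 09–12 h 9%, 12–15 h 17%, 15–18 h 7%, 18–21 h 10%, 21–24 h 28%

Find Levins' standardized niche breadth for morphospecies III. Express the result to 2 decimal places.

Convert percentages to proportions (divide by 100).
Σpᵢ² = 0.10² + 0.13² + 0.06² + 0.09² + 0.17² + 0.07² + 0.10² + 0.28² = 0.0100 + 0.0169 + 0.0036 + 0.0081 + 0.0289 + 0.0049 + 0.0100 + 0.0784 = 0.1608
B = 1 / 0.1608 = 6.2189
Bₛ = (B − 1)/(n − 1) = (6.2189 − 1)/(8 − 1) = 5.2189/7 = 0.7456

0.75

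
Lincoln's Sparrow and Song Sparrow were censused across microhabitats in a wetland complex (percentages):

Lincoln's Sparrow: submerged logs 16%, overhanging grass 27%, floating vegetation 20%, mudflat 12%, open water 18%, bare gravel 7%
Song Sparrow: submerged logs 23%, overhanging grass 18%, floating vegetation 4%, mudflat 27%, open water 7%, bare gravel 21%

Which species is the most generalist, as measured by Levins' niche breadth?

Convert percentages to proportions (divide by 100).
Σp_Lincᵢ² = 0.16² + 0.27² + 0.20² + 0.12² + 0.18² + 0.07² = 0.0256 + 0.0729 + 0.0400 + 0.0144 + 0.0324 + 0.0049 = 0.1902
B_Linc = 1 / 0.1902 = 5.2576
Σp_Songᵢ² = 0.23² + 0.18² + 0.04² + 0.27² + 0.07² + 0.21² = 0.0529 + 0.0324 + 0.0016 + 0.0729 + 0.0049 + 0.0441 = 0.2088
B_Song = 1 / 0.2088 = 4.7893
Highest B → broadest niche (most generalist): Lincoln's Sparrow (B = 5.26).

Lincoln's Sparrow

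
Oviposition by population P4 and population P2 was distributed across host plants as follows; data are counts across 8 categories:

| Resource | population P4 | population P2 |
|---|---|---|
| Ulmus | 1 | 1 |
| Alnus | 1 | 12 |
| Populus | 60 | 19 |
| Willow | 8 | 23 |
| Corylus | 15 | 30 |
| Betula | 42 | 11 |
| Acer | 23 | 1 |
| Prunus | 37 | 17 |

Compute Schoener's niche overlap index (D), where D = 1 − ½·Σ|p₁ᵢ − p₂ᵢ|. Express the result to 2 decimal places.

Proportions for population P4 (n=187): 1/187=0.0053, 1/187=0.0053, 60/187=0.3209, 8/187=0.0428, 15/187=0.0802, 42/187=0.2246, 23/187=0.1230, 37/187=0.1979
Proportions for population P2 (n=114): 1/114=0.0088, 12/114=0.1053, 19/114=0.1667, 23/114=0.2018, 30/114=0.2632, 11/114=0.0965, 1/114=0.0088, 17/114=0.1491
Σ|p₁ᵢ − p₂ᵢ| = 0.0035 + 0.1000 + 0.1542 + 0.1590 + 0.1830 + 0.1281 + 0.1142 + 0.0488 = 0.8908
D = 1 − ½ × 0.8908 = 1 − 0.44540 = 0.55460

0.55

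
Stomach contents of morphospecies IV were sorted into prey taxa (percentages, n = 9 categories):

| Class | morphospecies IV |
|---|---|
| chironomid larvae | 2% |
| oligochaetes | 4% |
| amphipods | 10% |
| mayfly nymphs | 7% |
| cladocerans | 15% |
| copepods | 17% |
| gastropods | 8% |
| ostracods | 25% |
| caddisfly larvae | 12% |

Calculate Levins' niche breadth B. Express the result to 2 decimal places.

6.60

Convert percentages to proportions (divide by 100).
Σpᵢ² = 0.02² + 0.04² + 0.10² + 0.07² + 0.15² + 0.17² + 0.08² + 0.25² + 0.12² = 0.0004 + 0.0016 + 0.0100 + 0.0049 + 0.0225 + 0.0289 + 0.0064 + 0.0625 + 0.0144 = 0.1516
B = 1 / 0.1516 = 6.5963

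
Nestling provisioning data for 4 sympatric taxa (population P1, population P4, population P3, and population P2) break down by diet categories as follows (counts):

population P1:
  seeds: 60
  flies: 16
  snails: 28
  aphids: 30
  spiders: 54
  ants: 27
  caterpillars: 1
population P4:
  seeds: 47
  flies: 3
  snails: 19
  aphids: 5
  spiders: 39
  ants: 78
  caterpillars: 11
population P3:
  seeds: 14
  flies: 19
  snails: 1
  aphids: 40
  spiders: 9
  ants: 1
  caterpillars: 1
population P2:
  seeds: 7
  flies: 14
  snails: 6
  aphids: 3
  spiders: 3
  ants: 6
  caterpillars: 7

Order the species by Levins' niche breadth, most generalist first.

Proportions for population P1 (n=216): 60/216=0.2778, 16/216=0.0741, 28/216=0.1296, 30/216=0.1389, 54/216=0.2500, 27/216=0.1250, 1/216=0.0046
Proportions for population P4 (n=202): 47/202=0.2327, 3/202=0.0149, 19/202=0.0941, 5/202=0.0248, 39/202=0.1931, 78/202=0.3861, 11/202=0.0545
Proportions for population P3 (n=85): 14/85=0.1647, 19/85=0.2235, 1/85=0.0118, 40/85=0.4706, 9/85=0.1059, 1/85=0.0118, 1/85=0.0118
Proportions for population P2 (n=46): 7/46=0.1522, 14/46=0.3043, 6/46=0.1304, 3/46=0.0652, 3/46=0.0652, 6/46=0.1304, 7/46=0.1522
Σp_P1ᵢ² = 0.2778² + 0.0741² + 0.1296² + 0.1389² + 0.2500² + 0.1250² + 0.0046² = 0.077173 + 0.005491 + 0.016796 + 0.019293 + 0.062500 + 0.015625 + 0.000021 = 0.196899
B_P1 = 1 / 0.196899 = 5.0787
Σp_P4ᵢ² = 0.2327² + 0.0149² + 0.0941² + 0.0248² + 0.1931² + 0.3861² + 0.0545² = 0.054149 + 0.000222 + 0.008855 + 0.000615 + 0.037288 + 0.149073 + 0.002970 = 0.253172
B_P4 = 1 / 0.253172 = 3.9499
Σp_P3ᵢ² = 0.1647² + 0.2235² + 0.0118² + 0.4706² + 0.1059² + 0.0118² + 0.0118² = 0.027126 + 0.049952 + 0.000139 + 0.221464 + 0.011215 + 0.000139 + 0.000139 = 0.310174
B_P3 = 1 / 0.310174 = 3.2240
Σp_P2ᵢ² = 0.1522² + 0.3043² + 0.1304² + 0.0652² + 0.0652² + 0.1304² + 0.1522² = 0.023165 + 0.092598 + 0.017004 + 0.004251 + 0.004251 + 0.017004 + 0.023165 = 0.181438
B_P2 = 1 / 0.181438 = 5.5115
Ranking by B (broadest → narrowest): population P2 (5.51) > population P1 (5.08) > population P4 (3.95) > population P3 (3.22)

population P2 > population P1 > population P4 > population P3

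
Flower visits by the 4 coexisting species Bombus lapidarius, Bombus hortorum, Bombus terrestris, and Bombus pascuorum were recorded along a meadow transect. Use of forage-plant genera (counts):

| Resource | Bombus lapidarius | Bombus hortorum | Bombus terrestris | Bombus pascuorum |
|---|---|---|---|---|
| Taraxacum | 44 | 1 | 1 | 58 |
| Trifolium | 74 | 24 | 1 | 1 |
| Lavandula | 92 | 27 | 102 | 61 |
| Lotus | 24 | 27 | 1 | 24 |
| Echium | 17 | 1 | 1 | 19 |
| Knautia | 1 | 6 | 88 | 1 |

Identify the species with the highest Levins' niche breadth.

Proportions for Bombus lapidarius (n=252): 44/252=0.1746, 74/252=0.2937, 92/252=0.3651, 24/252=0.0952, 17/252=0.0675, 1/252=0.0040
Proportions for Bombus hortorum (n=86): 1/86=0.0116, 24/86=0.2791, 27/86=0.3140, 27/86=0.3140, 1/86=0.0116, 6/86=0.0698
Proportions for Bombus terrestris (n=194): 1/194=0.0052, 1/194=0.0052, 102/194=0.5258, 1/194=0.0052, 1/194=0.0052, 88/194=0.4536
Proportions for Bombus pascuorum (n=164): 58/164=0.3537, 1/164=0.0061, 61/164=0.3720, 24/164=0.1463, 19/164=0.1159, 1/164=0.0061
Σp_lapiᵢ² = 0.1746² + 0.2937² + 0.3651² + 0.0952² + 0.0675² + 0.0040² = 0.030485 + 0.086260 + 0.133298 + 0.009063 + 0.004556 + 0.000016 = 0.263678
B_lapi = 1 / 0.263678 = 3.7925
Σp_hortᵢ² = 0.0116² + 0.2791² + 0.3140² + 0.3140² + 0.0116² + 0.0698² = 0.000135 + 0.077897 + 0.098596 + 0.098596 + 0.000135 + 0.004872 = 0.280231
B_hort = 1 / 0.280231 = 3.5685
Σp_terrᵢ² = 0.0052² + 0.0052² + 0.5258² + 0.0052² + 0.0052² + 0.4536² = 0.000027 + 0.000027 + 0.276466 + 0.000027 + 0.000027 + 0.205753 = 0.482327
B_terr = 1 / 0.482327 = 2.0733
Σp_pascᵢ² = 0.3537² + 0.0061² + 0.3720² + 0.1463² + 0.1159² + 0.0061² = 0.125104 + 0.000037 + 0.138384 + 0.021404 + 0.013433 + 0.000037 = 0.298399
B_pasc = 1 / 0.298399 = 3.3512
Highest B → broadest niche (most generalist): Bombus lapidarius (B = 3.79).

Bombus lapidarius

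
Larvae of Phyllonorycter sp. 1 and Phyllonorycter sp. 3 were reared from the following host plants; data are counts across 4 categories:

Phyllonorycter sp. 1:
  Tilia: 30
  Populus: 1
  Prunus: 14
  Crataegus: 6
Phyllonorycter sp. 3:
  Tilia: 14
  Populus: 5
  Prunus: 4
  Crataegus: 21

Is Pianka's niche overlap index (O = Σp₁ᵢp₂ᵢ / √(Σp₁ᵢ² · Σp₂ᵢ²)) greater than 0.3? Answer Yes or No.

Yes

Proportions for Phyllonorycter sp. 1 (n=51): 30/51=0.5882, 1/51=0.0196, 14/51=0.2745, 6/51=0.1176
Proportions for Phyllonorycter sp. 3 (n=44): 14/44=0.3182, 5/44=0.1136, 4/44=0.0909, 21/44=0.4773
Σ p₁ᵢp₂ᵢ = 0.187165 + 0.002227 + 0.024952 + 0.056130 = 0.270474
Σp_1ᵢ² = 0.5882² + 0.0196² + 0.2745² + 0.1176² = 0.345979 + 0.000384 + 0.075350 + 0.013830 = 0.435543
Σp_2ᵢ² = 0.3182² + 0.1136² + 0.0909² + 0.4773² = 0.101251 + 0.012905 + 0.008263 + 0.227815 = 0.350234
O = 0.270474 / √(0.435543 × 0.350234) = 0.270474 / 0.3905662 = 0.6925
O = 0.6925 > 0.3 → Yes.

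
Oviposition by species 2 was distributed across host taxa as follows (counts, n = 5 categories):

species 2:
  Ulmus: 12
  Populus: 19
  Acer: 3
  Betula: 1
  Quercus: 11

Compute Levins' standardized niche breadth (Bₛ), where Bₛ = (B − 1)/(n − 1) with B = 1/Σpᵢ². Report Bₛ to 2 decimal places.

Proportions for species 2 (n=46): 12/46=0.2609, 19/46=0.4130, 3/46=0.0652, 1/46=0.0217, 11/46=0.2391
Σpᵢ² = 0.2609² + 0.4130² + 0.0652² + 0.0217² + 0.2391² = 0.068069 + 0.170569 + 0.004251 + 0.000471 + 0.057169 = 0.300529
B = 1 / 0.300529 = 3.3275
Bₛ = (B − 1)/(n − 1) = (3.3275 − 1)/(5 − 1) = 2.3275/4 = 0.5819

0.58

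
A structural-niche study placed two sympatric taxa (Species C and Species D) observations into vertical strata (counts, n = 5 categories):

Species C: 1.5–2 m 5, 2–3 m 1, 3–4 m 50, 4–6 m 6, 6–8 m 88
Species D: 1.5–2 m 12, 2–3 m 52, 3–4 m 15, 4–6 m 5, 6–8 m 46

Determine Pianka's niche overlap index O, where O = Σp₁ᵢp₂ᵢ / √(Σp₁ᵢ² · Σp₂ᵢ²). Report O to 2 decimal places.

0.67

Proportions for Species C (n=150): 5/150=0.0333, 1/150=0.0067, 50/150=0.3333, 6/150=0.0400, 88/150=0.5867
Proportions for Species D (n=130): 12/130=0.0923, 52/130=0.4000, 15/130=0.1154, 5/130=0.0385, 46/130=0.3538
Σ p₁ᵢp₂ᵢ = 0.003074 + 0.002680 + 0.038463 + 0.001540 + 0.207574 = 0.253331
Σp_1ᵢ² = 0.0333² + 0.0067² + 0.3333² + 0.0400² + 0.5867² = 0.001109 + 0.000045 + 0.111089 + 0.001600 + 0.344217 = 0.458060
Σp_2ᵢ² = 0.0923² + 0.4000² + 0.1154² + 0.0385² + 0.3538² = 0.008519 + 0.160000 + 0.013317 + 0.001482 + 0.125174 = 0.308492
O = 0.253331 / √(0.458060 × 0.308492) = 0.253331 / 0.3759094 = 0.6739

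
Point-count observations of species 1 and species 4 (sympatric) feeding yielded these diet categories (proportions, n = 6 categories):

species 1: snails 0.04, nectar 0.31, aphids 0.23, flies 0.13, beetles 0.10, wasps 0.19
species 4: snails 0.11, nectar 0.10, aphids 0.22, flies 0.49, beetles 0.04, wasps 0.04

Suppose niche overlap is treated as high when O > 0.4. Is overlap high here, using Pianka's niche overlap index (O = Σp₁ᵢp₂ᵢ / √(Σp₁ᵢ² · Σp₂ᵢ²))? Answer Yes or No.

Yes

Σ p₁ᵢp₂ᵢ = 0.0044 + 0.0310 + 0.0506 + 0.0637 + 0.0040 + 0.0076 = 0.1613
Σp_1ᵢ² = 0.04² + 0.31² + 0.23² + 0.13² + 0.10² + 0.19² = 0.0016 + 0.0961 + 0.0529 + 0.0169 + 0.0100 + 0.0361 = 0.2136
Σp_2ᵢ² = 0.11² + 0.10² + 0.22² + 0.49² + 0.04² + 0.04² = 0.0121 + 0.0100 + 0.0484 + 0.2401 + 0.0016 + 0.0016 = 0.3138
O = 0.1613 / √(0.2136 × 0.3138) = 0.1613 / 0.25890 = 0.6230
O = 0.6230 > 0.4 → Yes.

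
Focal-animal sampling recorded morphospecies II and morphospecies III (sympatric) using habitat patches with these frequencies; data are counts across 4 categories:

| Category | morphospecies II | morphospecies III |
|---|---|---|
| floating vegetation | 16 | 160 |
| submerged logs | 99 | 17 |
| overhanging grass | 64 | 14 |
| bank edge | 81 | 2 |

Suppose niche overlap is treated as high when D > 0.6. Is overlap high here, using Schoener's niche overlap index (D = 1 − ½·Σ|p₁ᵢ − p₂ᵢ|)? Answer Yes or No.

No

Proportions for morphospecies II (n=260): 16/260=0.0615, 99/260=0.3808, 64/260=0.2462, 81/260=0.3115
Proportions for morphospecies III (n=193): 160/193=0.8290, 17/193=0.0881, 14/193=0.0725, 2/193=0.0104
Σ|p₁ᵢ − p₂ᵢ| = 0.7675 + 0.2927 + 0.1737 + 0.3011 = 1.5350
D = 1 − ½ × 1.5350 = 1 − 0.76750 = 0.23250
D = 0.23250 < 0.6 → No.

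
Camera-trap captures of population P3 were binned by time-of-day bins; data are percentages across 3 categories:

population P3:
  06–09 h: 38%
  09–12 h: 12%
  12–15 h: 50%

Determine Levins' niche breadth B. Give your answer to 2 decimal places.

Convert percentages to proportions (divide by 100).
Σpᵢ² = 0.38² + 0.12² + 0.50² = 0.1444 + 0.0144 + 0.2500 = 0.4088
B = 1 / 0.4088 = 2.4462

2.45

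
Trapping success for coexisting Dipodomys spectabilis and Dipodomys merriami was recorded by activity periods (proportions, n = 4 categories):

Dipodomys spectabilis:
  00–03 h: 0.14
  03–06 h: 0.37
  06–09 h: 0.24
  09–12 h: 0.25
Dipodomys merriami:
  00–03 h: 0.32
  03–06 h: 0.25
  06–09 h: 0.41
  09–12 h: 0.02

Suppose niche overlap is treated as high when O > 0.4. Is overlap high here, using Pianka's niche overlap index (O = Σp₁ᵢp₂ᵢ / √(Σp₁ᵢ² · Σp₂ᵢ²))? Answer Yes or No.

Yes

Σ p₁ᵢp₂ᵢ = 0.0448 + 0.0925 + 0.0984 + 0.0050 = 0.2407
Σp_1ᵢ² = 0.14² + 0.37² + 0.24² + 0.25² = 0.0196 + 0.1369 + 0.0576 + 0.0625 = 0.2766
Σp_2ᵢ² = 0.32² + 0.25² + 0.41² + 0.02² = 0.1024 + 0.0625 + 0.1681 + 0.0004 = 0.3334
O = 0.2407 / √(0.2766 × 0.3334) = 0.2407 / 0.30367 = 0.7926
O = 0.7926 > 0.4 → Yes.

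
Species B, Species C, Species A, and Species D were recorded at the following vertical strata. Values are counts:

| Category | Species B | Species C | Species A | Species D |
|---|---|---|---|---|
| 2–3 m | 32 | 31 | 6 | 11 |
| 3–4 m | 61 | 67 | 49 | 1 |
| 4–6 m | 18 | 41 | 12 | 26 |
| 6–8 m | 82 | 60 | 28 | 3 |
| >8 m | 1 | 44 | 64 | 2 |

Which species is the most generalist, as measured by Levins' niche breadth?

Proportions for Species B (n=194): 32/194=0.1649, 61/194=0.3144, 18/194=0.0928, 82/194=0.4227, 1/194=0.0052
Proportions for Species C (n=243): 31/243=0.1276, 67/243=0.2757, 41/243=0.1687, 60/243=0.2469, 44/243=0.1811
Proportions for Species A (n=159): 6/159=0.0377, 49/159=0.3082, 12/159=0.0755, 28/159=0.1761, 64/159=0.4025
Proportions for Species D (n=43): 11/43=0.2558, 1/43=0.0233, 26/43=0.6047, 3/43=0.0698, 2/43=0.0465
Σp_Bᵢ² = 0.1649² + 0.3144² + 0.0928² + 0.4227² + 0.0052² = 0.027192 + 0.098847 + 0.008612 + 0.178675 + 0.000027 = 0.313353
B_B = 1 / 0.313353 = 3.1913
Σp_Cᵢ² = 0.1276² + 0.2757² + 0.1687² + 0.2469² + 0.1811² = 0.016282 + 0.076010 + 0.028460 + 0.060960 + 0.032797 = 0.214509
B_C = 1 / 0.214509 = 4.6618
Σp_Aᵢ² = 0.0377² + 0.3082² + 0.0755² + 0.1761² + 0.4025² = 0.001421 + 0.094987 + 0.005700 + 0.031011 + 0.162006 = 0.295125
B_A = 1 / 0.295125 = 3.3884
Σp_Dᵢ² = 0.2558² + 0.0233² + 0.6047² + 0.0698² + 0.0465² = 0.065434 + 0.000543 + 0.365662 + 0.004872 + 0.002162 = 0.438673
B_D = 1 / 0.438673 = 2.2796
Highest B → broadest niche (most generalist): Species C (B = 4.66).

Species C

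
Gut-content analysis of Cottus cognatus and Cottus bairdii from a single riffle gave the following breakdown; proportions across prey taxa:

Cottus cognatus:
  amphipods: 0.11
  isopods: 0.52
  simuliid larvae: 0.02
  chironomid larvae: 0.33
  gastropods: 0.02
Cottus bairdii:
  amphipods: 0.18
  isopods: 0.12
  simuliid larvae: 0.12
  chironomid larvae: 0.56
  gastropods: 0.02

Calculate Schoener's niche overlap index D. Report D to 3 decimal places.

0.600

Σ|p₁ᵢ − p₂ᵢ| = 0.07 + 0.40 + 0.10 + 0.23 + 0.00 = 0.80
D = 1 − ½ × 0.80 = 1 − 0.400 = 0.60000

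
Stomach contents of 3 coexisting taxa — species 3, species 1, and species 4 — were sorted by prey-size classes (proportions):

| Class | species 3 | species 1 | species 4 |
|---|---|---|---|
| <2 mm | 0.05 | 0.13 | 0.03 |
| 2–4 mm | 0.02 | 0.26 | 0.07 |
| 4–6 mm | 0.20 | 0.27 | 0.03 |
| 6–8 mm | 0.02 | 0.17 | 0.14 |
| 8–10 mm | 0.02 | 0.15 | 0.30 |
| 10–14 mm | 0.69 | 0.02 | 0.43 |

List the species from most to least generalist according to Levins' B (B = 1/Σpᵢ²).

Σp_3ᵢ² = 0.05² + 0.02² + 0.20² + 0.02² + 0.02² + 0.69² = 0.0025 + 0.0004 + 0.0400 + 0.0004 + 0.0004 + 0.4761 = 0.5198
B_3 = 1 / 0.5198 = 1.9238
Σp_1ᵢ² = 0.13² + 0.26² + 0.27² + 0.17² + 0.15² + 0.02² = 0.0169 + 0.0676 + 0.0729 + 0.0289 + 0.0225 + 0.0004 = 0.2092
B_1 = 1 / 0.2092 = 4.7801
Σp_4ᵢ² = 0.03² + 0.07² + 0.03² + 0.14² + 0.30² + 0.43² = 0.0009 + 0.0049 + 0.0009 + 0.0196 + 0.0900 + 0.1849 = 0.3012
B_4 = 1 / 0.3012 = 3.3201
Ranking by B (broadest → narrowest): species 1 (4.78) > species 4 (3.32) > species 3 (1.92)

species 1 > species 4 > species 3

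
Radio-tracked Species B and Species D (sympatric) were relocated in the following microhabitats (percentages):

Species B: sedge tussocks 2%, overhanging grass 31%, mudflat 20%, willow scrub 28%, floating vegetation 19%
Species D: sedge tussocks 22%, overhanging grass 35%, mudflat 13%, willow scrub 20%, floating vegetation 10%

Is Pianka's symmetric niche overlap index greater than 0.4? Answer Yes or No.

Convert percentages to proportions (divide by 100).
Σ p₁ᵢp₂ᵢ = 0.0044 + 0.1085 + 0.0260 + 0.0560 + 0.0190 = 0.2139
Σp_1ᵢ² = 0.02² + 0.31² + 0.20² + 0.28² + 0.19² = 0.0004 + 0.0961 + 0.0400 + 0.0784 + 0.0361 = 0.2510
Σp_2ᵢ² = 0.22² + 0.35² + 0.13² + 0.20² + 0.10² = 0.0484 + 0.1225 + 0.0169 + 0.0400 + 0.0100 = 0.2378
O = 0.2139 / √(0.2510 × 0.2378) = 0.2139 / 0.24431 = 0.8755
O = 0.8755 > 0.4 → Yes.

Yes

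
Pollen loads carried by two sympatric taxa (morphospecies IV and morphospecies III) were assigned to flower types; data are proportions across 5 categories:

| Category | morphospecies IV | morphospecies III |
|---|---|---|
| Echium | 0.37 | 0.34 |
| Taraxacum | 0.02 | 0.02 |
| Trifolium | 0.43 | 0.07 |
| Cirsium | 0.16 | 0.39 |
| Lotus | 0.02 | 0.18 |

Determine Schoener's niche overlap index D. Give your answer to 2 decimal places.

0.61

Σ|p₁ᵢ − p₂ᵢ| = 0.03 + 0.00 + 0.36 + 0.23 + 0.16 = 0.78
D = 1 − ½ × 0.78 = 1 − 0.390 = 0.6100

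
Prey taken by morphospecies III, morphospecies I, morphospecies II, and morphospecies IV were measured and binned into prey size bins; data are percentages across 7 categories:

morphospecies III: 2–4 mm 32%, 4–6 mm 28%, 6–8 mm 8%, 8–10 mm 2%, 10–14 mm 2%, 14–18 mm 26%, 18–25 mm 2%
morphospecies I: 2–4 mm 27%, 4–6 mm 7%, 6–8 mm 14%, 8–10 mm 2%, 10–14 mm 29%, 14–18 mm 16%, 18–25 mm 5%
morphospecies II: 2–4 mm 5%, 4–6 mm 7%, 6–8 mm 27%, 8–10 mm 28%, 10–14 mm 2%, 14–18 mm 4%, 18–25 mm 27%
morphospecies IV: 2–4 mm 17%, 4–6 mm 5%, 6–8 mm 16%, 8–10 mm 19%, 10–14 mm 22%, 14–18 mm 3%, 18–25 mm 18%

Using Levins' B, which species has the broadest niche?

morphospecies IV

Convert percentages to proportions (divide by 100).
Σp_IIIᵢ² = 0.32² + 0.28² + 0.08² + 0.02² + 0.02² + 0.26² + 0.02² = 0.1024 + 0.0784 + 0.0064 + 0.0004 + 0.0004 + 0.0676 + 0.0004 = 0.2560
B_III = 1 / 0.2560 = 3.9063
Σp_Iᵢ² = 0.27² + 0.07² + 0.14² + 0.02² + 0.29² + 0.16² + 0.05² = 0.0729 + 0.0049 + 0.0196 + 0.0004 + 0.0841 + 0.0256 + 0.0025 = 0.2100
B_I = 1 / 0.2100 = 4.7619
Σp_IIᵢ² = 0.05² + 0.07² + 0.27² + 0.28² + 0.02² + 0.04² + 0.27² = 0.0025 + 0.0049 + 0.0729 + 0.0784 + 0.0004 + 0.0016 + 0.0729 = 0.2336
B_II = 1 / 0.2336 = 4.2808
Σp_IVᵢ² = 0.17² + 0.05² + 0.16² + 0.19² + 0.22² + 0.03² + 0.18² = 0.0289 + 0.0025 + 0.0256 + 0.0361 + 0.0484 + 0.0009 + 0.0324 = 0.1748
B_IV = 1 / 0.1748 = 5.7208
Highest B → broadest niche (most generalist): morphospecies IV (B = 5.72).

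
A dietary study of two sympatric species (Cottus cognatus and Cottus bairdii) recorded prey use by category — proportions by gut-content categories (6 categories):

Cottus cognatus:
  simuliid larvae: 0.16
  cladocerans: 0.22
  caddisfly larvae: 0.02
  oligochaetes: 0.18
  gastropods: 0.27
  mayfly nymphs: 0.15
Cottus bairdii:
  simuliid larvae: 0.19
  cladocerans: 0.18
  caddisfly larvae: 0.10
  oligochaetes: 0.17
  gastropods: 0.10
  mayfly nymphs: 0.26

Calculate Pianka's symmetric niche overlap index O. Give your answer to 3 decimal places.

Σ p₁ᵢp₂ᵢ = 0.0304 + 0.0396 + 0.0020 + 0.0306 + 0.0270 + 0.0390 = 0.1686
Σp_1ᵢ² = 0.16² + 0.22² + 0.02² + 0.18² + 0.27² + 0.15² = 0.0256 + 0.0484 + 0.0004 + 0.0324 + 0.0729 + 0.0225 = 0.2022
Σp_2ᵢ² = 0.19² + 0.18² + 0.10² + 0.17² + 0.10² + 0.26² = 0.0361 + 0.0324 + 0.0100 + 0.0289 + 0.0100 + 0.0676 = 0.1850
O = 0.1686 / √(0.2022 × 0.1850) = 0.1686 / 0.193409 = 0.87173

0.872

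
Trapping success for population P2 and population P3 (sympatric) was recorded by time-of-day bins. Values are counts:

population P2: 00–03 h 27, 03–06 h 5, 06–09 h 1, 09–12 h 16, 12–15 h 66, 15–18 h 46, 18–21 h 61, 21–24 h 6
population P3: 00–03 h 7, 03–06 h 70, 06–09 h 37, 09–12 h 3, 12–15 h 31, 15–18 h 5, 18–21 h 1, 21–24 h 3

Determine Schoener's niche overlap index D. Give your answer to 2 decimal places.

Proportions for population P2 (n=228): 27/228=0.1184, 5/228=0.0219, 1/228=0.0044, 16/228=0.0702, 66/228=0.2895, 46/228=0.2018, 61/228=0.2675, 6/228=0.0263
Proportions for population P3 (n=157): 7/157=0.0446, 70/157=0.4459, 37/157=0.2357, 3/157=0.0191, 31/157=0.1975, 5/157=0.0318, 1/157=0.0064, 3/157=0.0191
Σ|p₁ᵢ − p₂ᵢ| = 0.0738 + 0.4240 + 0.2313 + 0.0511 + 0.0920 + 0.1700 + 0.2611 + 0.0072 = 1.3105
D = 1 − ½ × 1.3105 = 1 − 0.65525 = 0.34475

0.34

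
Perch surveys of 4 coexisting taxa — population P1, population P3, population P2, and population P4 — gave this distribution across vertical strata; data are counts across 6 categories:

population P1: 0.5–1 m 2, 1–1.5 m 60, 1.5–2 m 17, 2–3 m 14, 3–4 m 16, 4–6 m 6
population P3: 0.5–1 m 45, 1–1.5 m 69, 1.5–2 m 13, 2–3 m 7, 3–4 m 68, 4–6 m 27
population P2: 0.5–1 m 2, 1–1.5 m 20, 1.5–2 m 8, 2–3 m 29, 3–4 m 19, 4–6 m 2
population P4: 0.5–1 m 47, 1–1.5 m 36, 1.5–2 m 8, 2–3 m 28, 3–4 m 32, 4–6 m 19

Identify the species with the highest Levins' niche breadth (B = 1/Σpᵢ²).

population P4

Proportions for population P1 (n=115): 2/115=0.0174, 60/115=0.5217, 17/115=0.1478, 14/115=0.1217, 16/115=0.1391, 6/115=0.0522
Proportions for population P3 (n=229): 45/229=0.1965, 69/229=0.3013, 13/229=0.0568, 7/229=0.0306, 68/229=0.2969, 27/229=0.1179
Proportions for population P2 (n=80): 2/80=0.0250, 20/80=0.2500, 8/80=0.1000, 29/80=0.3625, 19/80=0.2375, 2/80=0.0250
Proportions for population P4 (n=170): 47/170=0.2765, 36/170=0.2118, 8/170=0.0471, 28/170=0.1647, 32/170=0.1882, 19/170=0.1118
Σp_P1ᵢ² = 0.0174² + 0.5217² + 0.1478² + 0.1217² + 0.1391² + 0.0522² = 0.000303 + 0.272171 + 0.021845 + 0.014811 + 0.019349 + 0.002725 = 0.331204
B_P1 = 1 / 0.331204 = 3.0193
Σp_P3ᵢ² = 0.1965² + 0.3013² + 0.0568² + 0.0306² + 0.2969² + 0.1179² = 0.038612 + 0.090782 + 0.003226 + 0.000936 + 0.088150 + 0.013900 = 0.235606
B_P3 = 1 / 0.235606 = 4.2444
Σp_P2ᵢ² = 0.0250² + 0.2500² + 0.1000² + 0.3625² + 0.2375² + 0.0250² = 0.000625 + 0.062500 + 0.010000 + 0.131406 + 0.056406 + 0.000625 = 0.261562
B_P2 = 1 / 0.261562 = 3.8232
Σp_P4ᵢ² = 0.2765² + 0.2118² + 0.0471² + 0.1647² + 0.1882² + 0.1118² = 0.076452 + 0.044859 + 0.002218 + 0.027126 + 0.035419 + 0.012499 = 0.198573
B_P4 = 1 / 0.198573 = 5.0359
Highest B → broadest niche (most generalist): population P4 (B = 5.04).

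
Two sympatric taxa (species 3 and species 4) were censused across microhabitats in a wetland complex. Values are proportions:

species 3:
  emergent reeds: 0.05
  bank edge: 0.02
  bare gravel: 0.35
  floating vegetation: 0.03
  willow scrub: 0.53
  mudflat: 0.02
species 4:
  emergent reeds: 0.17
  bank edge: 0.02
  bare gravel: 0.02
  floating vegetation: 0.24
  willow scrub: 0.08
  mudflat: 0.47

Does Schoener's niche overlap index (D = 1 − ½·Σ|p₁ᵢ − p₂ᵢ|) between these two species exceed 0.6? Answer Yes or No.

No

Σ|p₁ᵢ − p₂ᵢ| = 0.12 + 0.00 + 0.33 + 0.21 + 0.45 + 0.45 = 1.56
D = 1 − ½ × 1.56 = 1 − 0.780 = 0.2200
D = 0.2200 < 0.6 → No.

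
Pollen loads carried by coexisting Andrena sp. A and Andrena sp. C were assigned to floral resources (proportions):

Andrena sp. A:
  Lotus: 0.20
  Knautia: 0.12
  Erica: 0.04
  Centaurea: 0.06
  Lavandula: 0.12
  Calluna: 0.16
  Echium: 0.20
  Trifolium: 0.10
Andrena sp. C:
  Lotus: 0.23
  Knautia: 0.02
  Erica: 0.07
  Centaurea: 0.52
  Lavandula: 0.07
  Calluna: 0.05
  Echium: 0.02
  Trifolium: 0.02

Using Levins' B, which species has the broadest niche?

Andrena sp. A

Σp_Aᵢ² = 0.20² + 0.12² + 0.04² + 0.06² + 0.12² + 0.16² + 0.20² + 0.10² = 0.0400 + 0.0144 + 0.0016 + 0.0036 + 0.0144 + 0.0256 + 0.0400 + 0.0100 = 0.1496
B_A = 1 / 0.1496 = 6.6845
Σp_Cᵢ² = 0.23² + 0.02² + 0.07² + 0.52² + 0.07² + 0.05² + 0.02² + 0.02² = 0.0529 + 0.0004 + 0.0049 + 0.2704 + 0.0049 + 0.0025 + 0.0004 + 0.0004 = 0.3368
B_C = 1 / 0.3368 = 2.9691
Highest B → broadest niche (most generalist): Andrena sp. A (B = 6.68).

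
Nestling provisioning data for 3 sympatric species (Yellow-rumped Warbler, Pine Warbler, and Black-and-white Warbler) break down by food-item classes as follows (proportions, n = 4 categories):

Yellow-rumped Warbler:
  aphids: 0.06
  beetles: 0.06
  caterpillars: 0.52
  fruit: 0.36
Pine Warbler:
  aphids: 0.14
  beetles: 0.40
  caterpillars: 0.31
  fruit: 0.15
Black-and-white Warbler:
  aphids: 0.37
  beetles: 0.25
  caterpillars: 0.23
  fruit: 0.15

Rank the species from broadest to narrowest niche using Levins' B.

Black-and-white Warbler > Pine Warbler > Yellow-rumped Warbler

Σp_Yellᵢ² = 0.06² + 0.06² + 0.52² + 0.36² = 0.0036 + 0.0036 + 0.2704 + 0.1296 = 0.4072
B_Yell = 1 / 0.4072 = 2.4558
Σp_Pineᵢ² = 0.14² + 0.40² + 0.31² + 0.15² = 0.0196 + 0.1600 + 0.0961 + 0.0225 = 0.2982
B_Pine = 1 / 0.2982 = 3.3535
Σp_Blacᵢ² = 0.37² + 0.25² + 0.23² + 0.15² = 0.1369 + 0.0625 + 0.0529 + 0.0225 = 0.2748
B_Blac = 1 / 0.2748 = 3.6390
Ranking by B (broadest → narrowest): Black-and-white Warbler (3.64) > Pine Warbler (3.35) > Yellow-rumped Warbler (2.46)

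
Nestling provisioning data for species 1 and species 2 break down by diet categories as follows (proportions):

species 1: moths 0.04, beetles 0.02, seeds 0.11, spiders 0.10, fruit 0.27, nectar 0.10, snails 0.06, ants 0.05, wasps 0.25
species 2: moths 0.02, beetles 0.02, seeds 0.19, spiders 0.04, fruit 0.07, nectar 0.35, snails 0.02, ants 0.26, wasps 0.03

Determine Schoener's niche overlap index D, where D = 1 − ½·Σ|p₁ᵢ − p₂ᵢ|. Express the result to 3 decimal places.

0.460

Σ|p₁ᵢ − p₂ᵢ| = 0.02 + 0.00 + 0.08 + 0.06 + 0.20 + 0.25 + 0.04 + 0.21 + 0.22 = 1.08
D = 1 − ½ × 1.08 = 1 − 0.540 = 0.46000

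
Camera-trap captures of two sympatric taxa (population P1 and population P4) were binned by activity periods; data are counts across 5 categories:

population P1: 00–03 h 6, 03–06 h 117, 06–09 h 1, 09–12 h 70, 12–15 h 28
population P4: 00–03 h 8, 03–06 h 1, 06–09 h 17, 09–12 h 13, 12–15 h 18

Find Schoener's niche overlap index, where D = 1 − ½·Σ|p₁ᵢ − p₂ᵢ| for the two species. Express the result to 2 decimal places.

0.40

Proportions for population P1 (n=222): 6/222=0.0270, 117/222=0.5270, 1/222=0.0045, 70/222=0.3153, 28/222=0.1261
Proportions for population P4 (n=57): 8/57=0.1404, 1/57=0.0175, 17/57=0.2982, 13/57=0.2281, 18/57=0.3158
Σ|p₁ᵢ − p₂ᵢ| = 0.1134 + 0.5095 + 0.2937 + 0.0872 + 0.1897 = 1.1935
D = 1 − ½ × 1.1935 = 1 − 0.59675 = 0.40325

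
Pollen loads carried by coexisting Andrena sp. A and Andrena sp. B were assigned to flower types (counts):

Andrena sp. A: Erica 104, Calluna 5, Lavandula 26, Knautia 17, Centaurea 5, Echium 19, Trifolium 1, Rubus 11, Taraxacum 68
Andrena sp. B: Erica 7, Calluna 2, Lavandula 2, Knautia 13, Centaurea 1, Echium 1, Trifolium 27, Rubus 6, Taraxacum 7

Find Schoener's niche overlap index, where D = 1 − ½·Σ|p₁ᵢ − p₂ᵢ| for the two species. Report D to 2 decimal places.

Proportions for Andrena sp. A (n=256): 104/256=0.4063, 5/256=0.0195, 26/256=0.1016, 17/256=0.0664, 5/256=0.0195, 19/256=0.0742, 1/256=0.0039, 11/256=0.0430, 68/256=0.2656
Proportions for Andrena sp. B (n=66): 7/66=0.1061, 2/66=0.0303, 2/66=0.0303, 13/66=0.1970, 1/66=0.0152, 1/66=0.0152, 27/66=0.4091, 6/66=0.0909, 7/66=0.1061
Σ|p₁ᵢ − p₂ᵢ| = 0.3002 + 0.0108 + 0.0713 + 0.1306 + 0.0043 + 0.0590 + 0.4052 + 0.0479 + 0.1595 = 1.1888
D = 1 − ½ × 1.1888 = 1 − 0.59440 = 0.40560

0.41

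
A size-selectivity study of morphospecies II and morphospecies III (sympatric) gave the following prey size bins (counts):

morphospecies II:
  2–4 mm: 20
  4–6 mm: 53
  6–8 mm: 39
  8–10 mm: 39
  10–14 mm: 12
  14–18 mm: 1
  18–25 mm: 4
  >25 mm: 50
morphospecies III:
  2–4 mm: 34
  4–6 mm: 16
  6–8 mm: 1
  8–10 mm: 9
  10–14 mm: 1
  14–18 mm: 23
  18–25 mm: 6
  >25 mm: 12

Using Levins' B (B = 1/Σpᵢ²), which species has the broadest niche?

morphospecies II

Proportions for morphospecies II (n=218): 20/218=0.0917, 53/218=0.2431, 39/218=0.1789, 39/218=0.1789, 12/218=0.0550, 1/218=0.0046, 4/218=0.0183, 50/218=0.2294
Proportions for morphospecies III (n=102): 34/102=0.3333, 16/102=0.1569, 1/102=0.0098, 9/102=0.0882, 1/102=0.0098, 23/102=0.2255, 6/102=0.0588, 12/102=0.1176
Σp_IIᵢ² = 0.0917² + 0.2431² + 0.1789² + 0.1789² + 0.0550² + 0.0046² + 0.0183² + 0.2294² = 0.008409 + 0.059098 + 0.032005 + 0.032005 + 0.003025 + 0.000021 + 0.000335 + 0.052624 = 0.187522
B_II = 1 / 0.187522 = 5.3327
Σp_IIIᵢ² = 0.3333² + 0.1569² + 0.0098² + 0.0882² + 0.0098² + 0.2255² + 0.0588² + 0.1176² = 0.111089 + 0.024618 + 0.000096 + 0.007779 + 0.000096 + 0.050850 + 0.003457 + 0.013830 = 0.211815
B_III = 1 / 0.211815 = 4.7211
Highest B → broadest niche (most generalist): morphospecies II (B = 5.33).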